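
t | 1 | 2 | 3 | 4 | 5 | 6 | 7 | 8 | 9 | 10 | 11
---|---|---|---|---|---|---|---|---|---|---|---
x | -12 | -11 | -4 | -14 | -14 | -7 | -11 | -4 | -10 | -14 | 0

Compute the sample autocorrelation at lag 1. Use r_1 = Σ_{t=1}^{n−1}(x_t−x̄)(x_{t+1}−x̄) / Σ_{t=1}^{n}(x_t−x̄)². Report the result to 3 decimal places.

-0.327

Mean x̄ = (-12 − 11 − 4 − 14 − 14 − 7 − 11 − 4 − 10 − 14 + 0)/11 = -9.1818
Numerator Σ_{t=1}^{10}(x_t−x̄)(x_{t+1}−x̄) = -74.4876
Denominator Σ(x_t−x̄)² = 227.6364
r_1 = -74.4876 / 227.6364 = -0.327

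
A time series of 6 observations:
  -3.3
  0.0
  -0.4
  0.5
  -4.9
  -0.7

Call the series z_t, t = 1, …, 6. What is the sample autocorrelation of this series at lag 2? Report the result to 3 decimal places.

Mean z̄ = (-3.3 + 0.0 − 0.4 + 0.5 − 4.9 − 0.7)/6 = -1.4667
Deviations from mean: -1.8333, 1.4667, 1.0667, 1.9667, -3.4333, 0.7667
Σ(z_t−z̄)(z_{t+2}−z̄) = (-1.9556) + (2.8844) + (-3.6622) + (1.5078) = -1.2256
Denominator Σ(z_t−z̄)² = 22.8933
r_2 = -1.2256 / 22.8933 = -0.054

-0.054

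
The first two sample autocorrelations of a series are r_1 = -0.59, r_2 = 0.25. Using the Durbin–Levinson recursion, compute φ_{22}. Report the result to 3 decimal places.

φ_{22} = (r_2 − r_1²) / (1 − r_1²)
r_1² = (-0.59)² = 0.3481
Numerator = 0.25 − 0.3481 = -0.0981; denominator = 1 − 0.3481 = 0.6519
φ_{22} = -0.0981 / 0.6519 = -0.150

-0.150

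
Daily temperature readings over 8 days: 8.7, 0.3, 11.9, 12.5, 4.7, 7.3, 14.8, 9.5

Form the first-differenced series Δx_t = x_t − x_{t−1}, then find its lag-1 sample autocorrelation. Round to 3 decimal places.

-0.384

First differences Δx: -8.4, 11.6, 0.6, -7.8, 2.6, 7.5, -5.3
Mean of differences = 0.1143
Numerator Σ(Δx_t−Δx̄)(Δx_{t+1}−Δx̄) = -137.3602
Denominator Σ(Δx_t−Δx̄)² = 357.3286
r_1(Δx) = -137.3602 / 357.3286 = -0.384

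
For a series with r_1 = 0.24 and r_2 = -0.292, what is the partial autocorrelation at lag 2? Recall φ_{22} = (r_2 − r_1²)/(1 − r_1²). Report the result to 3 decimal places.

-0.371

φ_{22} = (r_2 − r_1²) / (1 − r_1²)
r_1² = (0.24)² = 0.0576
Numerator = -0.292 − 0.0576 = -0.3496; denominator = 1 − 0.0576 = 0.9424
φ_{22} = -0.3496 / 0.9424 = -0.371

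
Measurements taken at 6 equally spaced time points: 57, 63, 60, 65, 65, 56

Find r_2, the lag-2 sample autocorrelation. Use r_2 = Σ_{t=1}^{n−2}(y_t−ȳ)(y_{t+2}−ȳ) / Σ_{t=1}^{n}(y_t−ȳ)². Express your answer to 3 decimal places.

Mean ȳ = (57 + 63 + 60 + 65 + 65 + 56)/6 = 61.0000
Deviations from mean: -4.0000, 2.0000, -1.0000, 4.0000, 4.0000, -5.0000
Numerator Σ_{t=1}^{4}(y_t−ȳ)(y_{t+2}−ȳ) = -12.0000
Denominator Σ(y_t−ȳ)² = 78.0000
r_2 = -12.0000 / 78.0000 = -0.154

-0.154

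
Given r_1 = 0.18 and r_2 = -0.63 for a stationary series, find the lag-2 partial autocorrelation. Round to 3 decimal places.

φ_{22} = (r_2 − r_1²) / (1 − r_1²)
r_1² = (0.18)² = 0.0324
Numerator = -0.63 − 0.0324 = -0.6624; denominator = 1 − 0.0324 = 0.9676
φ_{22} = -0.6624 / 0.9676 = -0.685

-0.685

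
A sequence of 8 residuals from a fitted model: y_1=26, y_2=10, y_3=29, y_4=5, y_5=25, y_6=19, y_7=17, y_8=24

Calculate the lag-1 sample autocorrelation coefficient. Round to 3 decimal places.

-0.783

Mean ȳ = (26 + 10 + 29 + 5 + 25 + 19 + 17 + 24)/8 = 19.3750
Deviations from mean: 6.6250, -9.3750, 9.6250, -14.3750, 5.6250, -0.3750, -2.3750, 4.6250
Numerator Σ_{t=1}^{7}(y_t−ȳ)(y_{t+1}−ȳ) = -383.7656
Denominator Σ(y_t−ȳ)² = 489.8750
r_1 = -383.7656 / 489.8750 = -0.783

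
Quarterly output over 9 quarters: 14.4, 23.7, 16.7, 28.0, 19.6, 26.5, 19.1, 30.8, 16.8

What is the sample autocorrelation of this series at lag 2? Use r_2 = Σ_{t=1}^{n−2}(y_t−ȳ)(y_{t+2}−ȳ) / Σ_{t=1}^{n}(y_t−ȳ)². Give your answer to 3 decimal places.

Mean ȳ = (14.4 + 23.7 + 16.7 + 28.0 + 19.6 + 26.5 + 19.1 + 30.8 + 16.8)/9 = 21.7333
Σ(y_t−ȳ)(y_{t+2}−ȳ) = (36.9111) + (12.3244) + (10.7378) + (29.8711) + (5.6178) + (43.2178) + (12.9911) = 151.6711
Denominator Σ(y_t−ȳ)² = 263.0000
r_2 = 151.6711 / 263.0000 = 0.577

0.577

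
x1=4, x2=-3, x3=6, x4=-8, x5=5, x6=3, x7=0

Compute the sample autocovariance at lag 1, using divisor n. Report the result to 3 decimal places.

Mean x̄ = (4 − 3 + 6 − 8 + 5 + 3 + 0)/7 = 1.0000
Deviations: 3.0000, -4.0000, 5.0000, -9.0000, 4.0000, 2.0000, -1.0000
Σ_{t=1}^{6}(x_t−x̄)(x_{t+1}−x̄) = -107.0000
γ_1 = -107.0000 / 7 = -15.286

-15.286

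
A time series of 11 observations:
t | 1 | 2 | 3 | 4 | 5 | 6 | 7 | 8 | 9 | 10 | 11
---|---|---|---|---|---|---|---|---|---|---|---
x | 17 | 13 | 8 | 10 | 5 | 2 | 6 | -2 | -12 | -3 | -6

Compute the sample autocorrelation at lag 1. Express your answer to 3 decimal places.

0.585

Mean x̄ = (17 + 13 + 8 + 10 + 5 + 2 + 6 − 2 − 12 − 3 − 6)/11 = 3.4545
Numerator Σ_{t=1}^{10}(x_t−x̄)(x_{t+1}−x̄) = 437.7934
Denominator Σ(x_t−x̄)² = 748.7273
r_1 = 437.7934 / 748.7273 = 0.585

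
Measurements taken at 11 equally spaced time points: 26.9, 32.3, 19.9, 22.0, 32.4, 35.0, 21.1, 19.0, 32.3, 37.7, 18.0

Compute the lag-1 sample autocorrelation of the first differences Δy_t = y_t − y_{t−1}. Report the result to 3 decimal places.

First differences Δy: 5.4, -12.4, 2.1, 10.4, 2.6, -13.9, -2.1, 13.3, 5.4, -19.7
Mean of differences = -0.8900
Numerator Σ(Δy_t−Δȳ)(Δy_{t+1}−Δȳ) = -109.5461
Denominator Σ(Δy_t−Δȳ)² = 1086.0890
r_1(Δy) = -109.5461 / 1086.0890 = -0.101

-0.101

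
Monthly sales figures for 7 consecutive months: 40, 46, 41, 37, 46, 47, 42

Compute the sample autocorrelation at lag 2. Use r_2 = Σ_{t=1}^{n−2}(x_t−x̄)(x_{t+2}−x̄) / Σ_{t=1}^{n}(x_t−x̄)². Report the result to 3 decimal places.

Mean x̄ = (40 + 46 + 41 + 37 + 46 + 47 + 42)/7 = 42.7143
Numerator Σ_{t=1}^{5}(x_t−x̄)(x_{t+2}−x̄) = -46.5918
Denominator Σ(x_t−x̄)² = 83.4286
r_2 = -46.5918 / 83.4286 = -0.558

-0.558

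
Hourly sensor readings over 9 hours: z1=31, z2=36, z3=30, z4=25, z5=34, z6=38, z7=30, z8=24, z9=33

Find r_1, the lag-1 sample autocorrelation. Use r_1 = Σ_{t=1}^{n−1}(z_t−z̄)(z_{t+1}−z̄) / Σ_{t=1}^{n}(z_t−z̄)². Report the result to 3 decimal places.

-0.058

Mean z̄ = (31 + 36 + 30 + 25 + 34 + 38 + 30 + 24 + 33)/9 = 31.2222
Numerator Σ_{t=1}^{8}(z_t−z̄)(z_{t+1}−z̄) = -10.0494
Denominator Σ(z_t−z̄)² = 173.5556
r_1 = -10.0494 / 173.5556 = -0.058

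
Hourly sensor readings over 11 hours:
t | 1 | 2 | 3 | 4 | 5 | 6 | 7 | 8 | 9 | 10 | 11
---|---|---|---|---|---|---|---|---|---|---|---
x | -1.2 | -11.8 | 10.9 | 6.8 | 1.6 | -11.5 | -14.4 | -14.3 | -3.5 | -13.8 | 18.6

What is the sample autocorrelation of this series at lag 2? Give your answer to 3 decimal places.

Mean x̄ = (-1.2 − 11.8 + 10.9 + 6.8 + 1.6 − 11.5 − 14.4 − 14.3 − 3.5 − 13.8 + 18.6)/11 = -2.9636
Numerator Σ_{t=1}^{9}(x_t−x̄)(x_{t+2}−x̄) = 80.0910
Denominator Σ(x_t−x̄)² = 1304.4255
r_2 = 80.0910 / 1304.4255 = 0.061

0.061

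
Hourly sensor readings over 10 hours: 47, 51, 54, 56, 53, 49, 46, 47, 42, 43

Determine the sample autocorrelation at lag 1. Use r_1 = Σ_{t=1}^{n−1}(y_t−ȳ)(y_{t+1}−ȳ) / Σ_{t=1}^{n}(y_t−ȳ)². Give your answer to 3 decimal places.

0.676

Mean ȳ = (47 + 51 + 54 + 56 + 53 + 49 + 46 + 47 + 42 + 43)/10 = 48.8000
Numerator Σ_{t=1}^{9}(y_t−ȳ)(y_{t+1}−ȳ) = 132.1600
Denominator Σ(y_t−ȳ)² = 195.6000
r_1 = 132.1600 / 195.6000 = 0.676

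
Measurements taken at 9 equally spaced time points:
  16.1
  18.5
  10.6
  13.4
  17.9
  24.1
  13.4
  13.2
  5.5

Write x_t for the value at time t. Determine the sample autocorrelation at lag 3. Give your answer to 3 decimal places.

-0.533

Mean x̄ = (16.1 + 18.5 + 10.6 + 13.4 + 17.9 + 24.1 + 13.4 + 13.2 + 5.5)/9 = 14.7444
Σ(x_t−x̄)(x_{t+3}−x̄) = (-1.8225) + (11.8509) + (-38.7736) + (1.8075) + (-4.8736) + (-86.4869) = -118.2981
Denominator Σ(x_t−x̄)² = 222.0622
r_3 = -118.2981 / 222.0622 = -0.533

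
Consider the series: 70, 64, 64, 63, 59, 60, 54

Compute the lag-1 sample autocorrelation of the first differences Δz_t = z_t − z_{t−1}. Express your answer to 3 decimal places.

-0.502

First differences Δz: -6, 0, -1, -4, 1, -6
Mean of differences = -2.6667
Numerator Σ(Δz_t−Δz̄)(Δz_{t+1}−Δz̄) = -23.7778
Denominator Σ(Δz_t−Δz̄)² = 47.3333
r_1(Δz) = -23.7778 / 47.3333 = -0.502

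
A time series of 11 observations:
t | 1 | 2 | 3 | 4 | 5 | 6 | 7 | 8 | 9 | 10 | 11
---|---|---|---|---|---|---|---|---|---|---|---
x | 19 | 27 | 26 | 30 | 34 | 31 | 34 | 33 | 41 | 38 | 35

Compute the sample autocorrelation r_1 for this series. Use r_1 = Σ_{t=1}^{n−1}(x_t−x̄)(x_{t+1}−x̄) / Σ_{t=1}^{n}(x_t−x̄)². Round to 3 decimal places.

0.499

Mean x̄ = (19 + 27 + 26 + 30 + 34 + 31 + 34 + 33 + 41 + 38 + 35)/11 = 31.6364
Numerator Σ_{t=1}^{10}(x_t−x̄)(x_{t+1}−x̄) = 184.0496
Denominator Σ(x_t−x̄)² = 368.5455
r_1 = 184.0496 / 368.5455 = 0.499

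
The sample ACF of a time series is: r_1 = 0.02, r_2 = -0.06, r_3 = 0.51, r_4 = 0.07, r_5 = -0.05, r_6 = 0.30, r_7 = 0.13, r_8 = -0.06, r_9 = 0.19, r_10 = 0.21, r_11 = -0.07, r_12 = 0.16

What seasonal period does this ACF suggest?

The largest autocorrelation is r_3 = 0.51, with a weaker echo at lag 6 (0.30); the remaining lags stay at or below 0.21.
The dominant spike at lag 3 indicates a seasonal period of 3.

3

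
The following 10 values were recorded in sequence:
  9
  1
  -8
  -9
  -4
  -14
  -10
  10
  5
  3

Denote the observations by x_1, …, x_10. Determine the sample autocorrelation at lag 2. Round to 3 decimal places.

-0.168

Mean x̄ = (9 + 1 − 8 − 9 − 4 − 14 − 10 + 10 + 5 + 3)/10 = -1.7000
Numerator Σ_{t=1}^{8}(x_t−x̄)(x_{t+2}−x̄) = -108.2800
Denominator Σ(x_t−x̄)² = 644.1000
r_2 = -108.2800 / 644.1000 = -0.168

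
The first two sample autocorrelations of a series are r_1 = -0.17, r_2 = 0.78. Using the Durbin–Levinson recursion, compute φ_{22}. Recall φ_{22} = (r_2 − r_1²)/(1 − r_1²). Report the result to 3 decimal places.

φ_{22} = (r_2 − r_1²) / (1 − r_1²)
r_1² = (-0.17)² = 0.0289
Numerator = 0.78 − 0.0289 = 0.7511; denominator = 1 − 0.0289 = 0.9711
φ_{22} = 0.7511 / 0.9711 = 0.773

0.773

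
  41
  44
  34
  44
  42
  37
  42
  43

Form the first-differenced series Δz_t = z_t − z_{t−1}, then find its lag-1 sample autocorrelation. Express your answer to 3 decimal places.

First differences Δz: 3, -10, 10, -2, -5, 5, 1
Mean of differences = 0.2857
Numerator Σ(Δz_t−Δz̄)(Δz_{t+1}−Δz̄) = -159.5102
Denominator Σ(Δz_t−Δz̄)² = 263.4286
r_1(Δz) = -159.5102 / 263.4286 = -0.606

-0.606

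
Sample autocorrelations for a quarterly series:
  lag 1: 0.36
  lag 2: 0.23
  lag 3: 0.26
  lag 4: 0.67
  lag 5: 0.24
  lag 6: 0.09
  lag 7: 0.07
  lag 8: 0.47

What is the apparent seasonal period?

4

The largest autocorrelation is r_4 = 0.67, with a weaker echo at lag 8 (0.47); the remaining lags stay at or below 0.36. The elevated value at lag 1 (0.36), dropping to 0.23 at lag 2, reflects decaying short-term dependence rather than seasonality.
The dominant spike at lag 4 indicates a seasonal period of 4.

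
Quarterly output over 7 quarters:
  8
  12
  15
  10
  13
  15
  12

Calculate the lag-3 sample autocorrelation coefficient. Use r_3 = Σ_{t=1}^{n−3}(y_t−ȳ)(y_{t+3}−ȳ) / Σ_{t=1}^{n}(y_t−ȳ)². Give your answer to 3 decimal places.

Mean ȳ = (8 + 12 + 15 + 10 + 13 + 15 + 12)/7 = 12.1429
Deviations from mean: -4.1429, -0.1429, 2.8571, -2.1429, 0.8571, 2.8571, -0.1429
Σ(y_t−ȳ)(y_{t+3}−ȳ) = (8.8776) + (-0.1224) + (8.1633) + (0.3061) = 17.2245
Denominator Σ(y_t−ȳ)² = 38.8571
r_3 = 17.2245 / 38.8571 = 0.443

0.443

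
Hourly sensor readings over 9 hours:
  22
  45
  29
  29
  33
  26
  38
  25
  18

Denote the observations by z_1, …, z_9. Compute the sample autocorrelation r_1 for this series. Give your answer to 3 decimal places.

-0.280

Mean z̄ = (22 + 45 + 29 + 29 + 33 + 26 + 38 + 25 + 18)/9 = 29.4444
Numerator Σ_{t=1}^{8}(z_t−z̄)(z_{t+1}−z̄) = -152.9753
Denominator Σ(z_t−z̄)² = 546.2222
r_1 = -152.9753 / 546.2222 = -0.280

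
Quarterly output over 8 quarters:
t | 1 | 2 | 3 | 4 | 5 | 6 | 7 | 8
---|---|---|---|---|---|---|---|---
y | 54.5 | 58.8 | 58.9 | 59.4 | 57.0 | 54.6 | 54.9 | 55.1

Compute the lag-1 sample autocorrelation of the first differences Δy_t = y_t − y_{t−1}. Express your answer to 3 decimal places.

0.155

First differences Δy: 4.3, 0.1, 0.5, -2.4, -2.4, 0.3, 0.2
Mean of differences = 0.0857
Numerator Σ(Δy_t−Δȳ)(Δy_{t+1}−Δȳ) = 4.7069
Denominator Σ(Δy_t−Δȳ)² = 30.3486
r_1(Δy) = 4.7069 / 30.3486 = 0.155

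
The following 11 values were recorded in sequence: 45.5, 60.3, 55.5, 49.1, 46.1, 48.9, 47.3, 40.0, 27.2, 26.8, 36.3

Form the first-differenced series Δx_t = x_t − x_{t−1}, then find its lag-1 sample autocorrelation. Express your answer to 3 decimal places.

First differences Δx: 14.8, -4.8, -6.4, -3.0, 2.8, -1.6, -7.3, -12.8, -0.4, 9.5
Mean of differences = -0.9200
Numerator Σ(Δx_t−Δx̄)(Δx_{t+1}−Δx̄) = 40.7736
Denominator Σ(Δx_t−Δx̄)² = 601.5160
r_1(Δx) = 40.7736 / 601.5160 = 0.068

0.068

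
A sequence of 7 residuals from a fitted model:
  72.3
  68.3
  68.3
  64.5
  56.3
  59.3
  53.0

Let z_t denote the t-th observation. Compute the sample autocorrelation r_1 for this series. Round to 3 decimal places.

Mean z̄ = (72.3 + 68.3 + 68.3 + 64.5 + 56.3 + 59.3 + 53.0)/7 = 63.1429
Deviations from mean: 9.1571, 5.1571, 5.1571, 1.3571, -6.8429, -3.8429, -10.1429
Σ(z_t−z̄)(z_{t+1}−z̄) = (47.2247) + (26.5961) + (6.9990) + (-9.2867) + (26.2961) + (38.9776) = 136.8067
Denominator Σ(z_t−z̄)² = 303.3571
r_1 = 136.8067 / 303.3571 = 0.451

0.451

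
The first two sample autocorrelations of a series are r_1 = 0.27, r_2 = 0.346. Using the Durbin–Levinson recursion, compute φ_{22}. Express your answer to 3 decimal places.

φ_{22} = (r_2 − r_1²) / (1 − r_1²)
r_1² = (0.27)² = 0.0729
Numerator = 0.346 − 0.0729 = 0.2731; denominator = 1 − 0.0729 = 0.9271
φ_{22} = 0.2731 / 0.9271 = 0.295

0.295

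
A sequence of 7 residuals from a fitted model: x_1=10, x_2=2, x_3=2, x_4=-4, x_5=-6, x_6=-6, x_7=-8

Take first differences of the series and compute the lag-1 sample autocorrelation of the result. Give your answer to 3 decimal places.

-0.389

First differences Δx: -8, 0, -6, -2, 0, -2
Mean of differences = -3.0000
Numerator Σ(Δx_t−Δx̄)(Δx_{t+1}−Δx̄) = -21.0000
Denominator Σ(Δx_t−Δx̄)² = 54.0000
r_1(Δx) = -21.0000 / 54.0000 = -0.389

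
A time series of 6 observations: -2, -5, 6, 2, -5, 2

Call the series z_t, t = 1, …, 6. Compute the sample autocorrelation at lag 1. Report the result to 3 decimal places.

Mean z̄ = (-2 − 5 + 6 + 2 − 5 + 2)/6 = -0.3333
Deviations from mean: -1.6667, -4.6667, 6.3333, 2.3333, -4.6667, 2.3333
Σ(z_t−z̄)(z_{t+1}−z̄) = (7.7778) + (-29.5556) + (14.7778) + (-10.8889) + (-10.8889) = -28.7778
Denominator Σ(z_t−z̄)² = 97.3333
r_1 = -28.7778 / 97.3333 = -0.296

-0.296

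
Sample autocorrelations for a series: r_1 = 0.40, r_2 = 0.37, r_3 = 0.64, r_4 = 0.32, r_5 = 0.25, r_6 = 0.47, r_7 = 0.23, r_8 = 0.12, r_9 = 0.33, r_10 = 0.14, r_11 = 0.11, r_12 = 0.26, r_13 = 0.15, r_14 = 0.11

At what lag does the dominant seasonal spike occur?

The largest autocorrelation is r_3 = 0.64, with a weaker echo at lag 6 (0.47); the remaining lags stay at or below 0.40. The elevated value at lag 1 (0.40), dropping to 0.37 at lag 2, reflects decaying short-term dependence rather than seasonality.
The dominant spike at lag 3 indicates a seasonal period of 3.

3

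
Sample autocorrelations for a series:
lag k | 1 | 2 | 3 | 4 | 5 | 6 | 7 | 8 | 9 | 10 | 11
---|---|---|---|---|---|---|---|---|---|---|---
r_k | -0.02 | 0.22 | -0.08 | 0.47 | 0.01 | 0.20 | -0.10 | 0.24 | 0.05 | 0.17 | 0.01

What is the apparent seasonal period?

The largest autocorrelation is r_4 = 0.47, with a weaker echo at lag 8 (0.24); the remaining lags stay at or below 0.22.
The dominant spike at lag 4 indicates a seasonal period of 4.

4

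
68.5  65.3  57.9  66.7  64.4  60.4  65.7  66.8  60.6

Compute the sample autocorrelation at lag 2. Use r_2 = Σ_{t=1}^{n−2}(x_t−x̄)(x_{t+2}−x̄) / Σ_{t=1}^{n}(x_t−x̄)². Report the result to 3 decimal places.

Mean x̄ = (68.5 + 65.3 + 57.9 + 66.7 + 64.4 + 60.4 + 65.7 + 66.8 + 60.6)/9 = 64.0333
Σ(x_t−x̄)(x_{t+2}−x̄) = (-27.3956) + (3.3778) + (-2.2489) + (-9.6889) + (0.6111) + (-10.0522) + (-5.7222) = -51.1189
Denominator Σ(x_t−x̄)² = 101.8400
r_2 = -51.1189 / 101.8400 = -0.502

-0.502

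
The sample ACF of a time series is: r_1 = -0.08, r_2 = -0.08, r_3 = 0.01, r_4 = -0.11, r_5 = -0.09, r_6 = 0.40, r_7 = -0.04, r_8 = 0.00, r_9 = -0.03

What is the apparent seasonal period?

The largest autocorrelation is r_6 = 0.40; the remaining lags stay at or below 0.01.
The dominant spike at lag 6 indicates a seasonal period of 6.

6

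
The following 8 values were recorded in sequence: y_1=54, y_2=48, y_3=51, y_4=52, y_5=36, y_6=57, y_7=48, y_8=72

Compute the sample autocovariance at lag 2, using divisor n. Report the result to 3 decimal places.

22.609

Mean ȳ = (54 + 48 + 51 + 52 + 36 + 57 + 48 + 72)/8 = 52.2500
Σ_{t=1}^{6}(y_t−ȳ)(y_{t+2}−ȳ) = 180.8750
γ_2 = 180.8750 / 8 = 22.609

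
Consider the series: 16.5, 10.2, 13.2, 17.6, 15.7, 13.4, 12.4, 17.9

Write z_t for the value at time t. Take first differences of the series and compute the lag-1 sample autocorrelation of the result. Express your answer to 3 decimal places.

First differences Δz: -6.3, 3.0, 4.4, -1.9, -2.3, -1.0, 5.5
Mean of differences = 0.2000
Numerator Σ(Δz_t−Δz̄)(Δz_{t+1}−Δz̄) = -13.3700
Denominator Σ(Δz_t−Δz̄)² = 107.9200
r_1(Δz) = -13.3700 / 107.9200 = -0.124

-0.124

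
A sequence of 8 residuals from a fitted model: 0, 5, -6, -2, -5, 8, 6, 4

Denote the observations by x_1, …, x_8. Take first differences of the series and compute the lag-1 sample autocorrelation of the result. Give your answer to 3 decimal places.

First differences Δx: 5, -11, 4, -3, 13, -2, -2
Mean of differences = 0.5714
Numerator Σ(Δx_t−Δx̄)(Δx_{t+1}−Δx̄) = -172.8980
Denominator Σ(Δx_t−Δx̄)² = 345.7143
r_1(Δx) = -172.8980 / 345.7143 = -0.500

-0.500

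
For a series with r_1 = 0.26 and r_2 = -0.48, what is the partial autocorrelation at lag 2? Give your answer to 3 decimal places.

-0.587

φ_{22} = (r_2 − r_1²) / (1 − r_1²)
r_1² = (0.26)² = 0.0676
Numerator = -0.48 − 0.0676 = -0.5476; denominator = 1 − 0.0676 = 0.9324
φ_{22} = -0.5476 / 0.9324 = -0.587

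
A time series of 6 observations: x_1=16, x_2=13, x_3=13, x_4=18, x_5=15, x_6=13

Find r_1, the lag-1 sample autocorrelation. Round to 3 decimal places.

-0.208

Mean x̄ = (16 + 13 + 13 + 18 + 15 + 13)/6 = 14.6667
Deviations from mean: 1.3333, -1.6667, -1.6667, 3.3333, 0.3333, -1.6667
Σ(x_t−x̄)(x_{t+1}−x̄) = (-2.2222) + (2.7778) + (-5.5556) + (1.1111) + (-0.5556) = -4.4444
Denominator Σ(x_t−x̄)² = 21.3333
r_1 = -4.4444 / 21.3333 = -0.208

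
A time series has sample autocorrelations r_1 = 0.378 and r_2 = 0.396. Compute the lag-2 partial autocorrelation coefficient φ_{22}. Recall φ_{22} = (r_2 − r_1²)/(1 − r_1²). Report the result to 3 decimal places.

φ_{22} = (r_2 − r_1²) / (1 − r_1²)
r_1² = (0.378)² = 0.142884
Numerator = 0.396 − 0.1429 = 0.2531; denominator = 1 − 0.1429 = 0.8571
φ_{22} = 0.2531 / 0.8571 = 0.295

0.295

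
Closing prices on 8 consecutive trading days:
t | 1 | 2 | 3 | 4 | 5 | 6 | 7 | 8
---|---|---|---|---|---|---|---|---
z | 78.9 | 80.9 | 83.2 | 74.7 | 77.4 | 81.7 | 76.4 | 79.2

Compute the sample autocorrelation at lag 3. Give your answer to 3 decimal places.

0.353

Mean z̄ = (78.9 + 80.9 + 83.2 + 74.7 + 77.4 + 81.7 + 76.4 + 79.2)/8 = 79.0500
Deviations from mean: -0.1500, 1.8500, 4.1500, -4.3500, -1.6500, 2.6500, -2.6500, 0.1500
Σ(z_t−z̄)(z_{t+3}−z̄) = (0.6525) + (-3.0525) + (10.9975) + (11.5275) + (-0.2475) = 19.8775
Denominator Σ(z_t−z̄)² = 56.3800
r_3 = 19.8775 / 56.3800 = 0.353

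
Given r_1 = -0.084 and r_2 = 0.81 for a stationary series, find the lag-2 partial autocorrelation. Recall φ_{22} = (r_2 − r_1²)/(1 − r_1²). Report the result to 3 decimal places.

φ_{22} = (r_2 − r_1²) / (1 − r_1²)
r_1² = (-0.084)² = 0.007056
Numerator = 0.81 − 0.0071 = 0.8029; denominator = 1 − 0.0071 = 0.9929
φ_{22} = 0.8029 / 0.9929 = 0.809

0.809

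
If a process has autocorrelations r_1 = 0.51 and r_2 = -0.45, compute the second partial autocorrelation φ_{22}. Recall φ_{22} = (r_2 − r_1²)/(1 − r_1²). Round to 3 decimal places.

-0.960

φ_{22} = (r_2 − r_1²) / (1 − r_1²)
r_1² = (0.51)² = 0.2601
Numerator = -0.45 − 0.2601 = -0.7101; denominator = 1 − 0.2601 = 0.7399
φ_{22} = -0.7101 / 0.7399 = -0.960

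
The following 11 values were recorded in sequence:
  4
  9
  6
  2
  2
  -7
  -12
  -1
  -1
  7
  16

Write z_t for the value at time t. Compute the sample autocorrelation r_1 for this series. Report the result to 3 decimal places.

0.475

Mean z̄ = (4 + 9 + 6 + 2 + 2 − 7 − 12 − 1 − 1 + 7 + 16)/11 = 2.2727
Numerator Σ_{t=1}^{10}(z_t−z̄)(z_{t+1}−z̄) = 277.4711
Denominator Σ(z_t−z̄)² = 584.1818
r_1 = 277.4711 / 584.1818 = 0.475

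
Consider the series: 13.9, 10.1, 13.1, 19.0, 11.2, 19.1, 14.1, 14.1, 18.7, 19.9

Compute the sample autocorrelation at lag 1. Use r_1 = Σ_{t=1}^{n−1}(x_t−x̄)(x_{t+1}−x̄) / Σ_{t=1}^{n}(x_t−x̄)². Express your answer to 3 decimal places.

-0.102

Mean x̄ = (13.9 + 10.1 + 13.1 + 19.0 + 11.2 + 19.1 + 14.1 + 14.1 + 18.7 + 19.9)/10 = 15.3200
Numerator Σ_{t=1}^{9}(x_t−x̄)(x_{t+1}−x̄) = -11.6704
Denominator Σ(x_t−x̄)² = 114.3760
r_1 = -11.6704 / 114.3760 = -0.102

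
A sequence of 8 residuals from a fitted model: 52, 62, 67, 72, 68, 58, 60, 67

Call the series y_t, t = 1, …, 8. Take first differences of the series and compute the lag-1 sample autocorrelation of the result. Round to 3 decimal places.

0.309

First differences Δy: 10, 5, 5, -4, -10, 2, 7
Mean of differences = 2.1429
Numerator Σ(Δy_t−Δȳ)(Δy_{t+1}−Δȳ) = 88.6939
Denominator Σ(Δy_t−Δȳ)² = 286.8571
r_1(Δy) = 88.6939 / 286.8571 = 0.309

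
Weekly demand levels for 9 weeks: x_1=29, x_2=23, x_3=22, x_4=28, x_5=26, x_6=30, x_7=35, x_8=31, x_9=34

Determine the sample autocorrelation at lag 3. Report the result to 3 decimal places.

Mean x̄ = (29 + 23 + 22 + 28 + 26 + 30 + 35 + 31 + 34)/9 = 28.6667
Σ(x_t−x̄)(x_{t+3}−x̄) = (-0.2222) + (15.1111) + (-8.8889) + (-4.2222) + (-6.2222) + (7.1111) = 2.6667
Denominator Σ(x_t−x̄)² = 160.0000
r_3 = 2.6667 / 160.0000 = 0.017

0.017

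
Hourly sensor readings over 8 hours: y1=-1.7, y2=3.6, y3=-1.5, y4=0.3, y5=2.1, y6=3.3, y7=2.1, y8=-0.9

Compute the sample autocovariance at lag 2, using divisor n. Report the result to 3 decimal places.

-0.323

Mean ȳ = (-1.7 + 3.6 − 1.5 + 0.3 + 2.1 + 3.3 + 2.1 − 0.9)/8 = 0.9125
Σ_{t=1}^{6}(y_t−ȳ)(y_{t+2}−ȳ) = -2.5878
γ_2 = -2.5878 / 8 = -0.323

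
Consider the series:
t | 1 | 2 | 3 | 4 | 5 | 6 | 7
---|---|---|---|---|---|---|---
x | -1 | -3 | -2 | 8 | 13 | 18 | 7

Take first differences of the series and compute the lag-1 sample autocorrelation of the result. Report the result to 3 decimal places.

-0.007

First differences Δx: -2, 1, 10, 5, 5, -11
Mean of differences = 1.3333
Numerator Σ(Δx_t−Δx̄)(Δx_{t+1}−Δx̄) = -1.7778
Denominator Σ(Δx_t−Δx̄)² = 265.3333
r_1(Δx) = -1.7778 / 265.3333 = -0.007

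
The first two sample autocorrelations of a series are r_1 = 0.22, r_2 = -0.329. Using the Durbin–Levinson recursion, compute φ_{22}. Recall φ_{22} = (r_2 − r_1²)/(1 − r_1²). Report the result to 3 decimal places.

-0.397

φ_{22} = (r_2 − r_1²) / (1 − r_1²)
r_1² = (0.22)² = 0.0484
Numerator = -0.329 − 0.0484 = -0.3774; denominator = 1 − 0.0484 = 0.9516
φ_{22} = -0.3774 / 0.9516 = -0.397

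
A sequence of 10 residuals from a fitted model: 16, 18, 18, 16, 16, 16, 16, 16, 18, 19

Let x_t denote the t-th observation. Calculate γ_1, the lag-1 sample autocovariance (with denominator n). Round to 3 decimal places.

Mean x̄ = (16 + 18 + 18 + 16 + 16 + 16 + 16 + 16 + 18 + 19)/10 = 16.9000
Σ_{t=1}^{9}(x_t−x̄)(x_{t+1}−x̄) = 3.7900
γ_1 = 3.7900 / 10 = 0.379

0.379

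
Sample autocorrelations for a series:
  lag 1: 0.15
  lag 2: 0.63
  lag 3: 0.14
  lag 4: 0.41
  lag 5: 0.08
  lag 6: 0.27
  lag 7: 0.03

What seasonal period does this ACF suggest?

2

The largest autocorrelation is r_2 = 0.63, with weaker echoes at lags 4 (0.41) and 6 (0.27); the remaining lags stay at or below 0.15.
The dominant spike at lag 2 indicates a seasonal period of 2.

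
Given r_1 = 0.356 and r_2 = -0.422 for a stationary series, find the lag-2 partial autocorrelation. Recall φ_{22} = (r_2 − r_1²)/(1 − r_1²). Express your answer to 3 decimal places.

φ_{22} = (r_2 − r_1²) / (1 − r_1²)
r_1² = (0.356)² = 0.126736
Numerator = -0.422 − 0.1267 = -0.5487; denominator = 1 − 0.1267 = 0.8733
φ_{22} = -0.5487 / 0.8733 = -0.628

-0.628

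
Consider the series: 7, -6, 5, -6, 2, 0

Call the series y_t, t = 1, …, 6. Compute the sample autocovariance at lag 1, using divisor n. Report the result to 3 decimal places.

-18.741

Mean ȳ = (7 − 6 + 5 − 6 + 2 + 0)/6 = 0.3333
Deviations: 6.6667, -6.3333, 4.6667, -6.3333, 1.6667, -0.3333
Σ_{t=1}^{5}(y_t−ȳ)(y_{t+1}−ȳ) = -112.4444
γ_1 = -112.4444 / 6 = -18.741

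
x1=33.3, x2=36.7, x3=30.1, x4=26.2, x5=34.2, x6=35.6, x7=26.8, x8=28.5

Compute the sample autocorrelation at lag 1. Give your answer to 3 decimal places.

Mean x̄ = (33.3 + 36.7 + 30.1 + 26.2 + 34.2 + 35.6 + 26.8 + 28.5)/8 = 31.4250
Σ(x_t−x̄)(x_{t+1}−x̄) = (9.8906) + (-6.9894) + (6.9231) + (-14.4994) + (11.5856) + (-19.3094) + (13.5281) = 1.1294
Denominator Σ(x_t−x̄)² = 115.4750
r_1 = 1.1294 / 115.4750 = 0.010

0.010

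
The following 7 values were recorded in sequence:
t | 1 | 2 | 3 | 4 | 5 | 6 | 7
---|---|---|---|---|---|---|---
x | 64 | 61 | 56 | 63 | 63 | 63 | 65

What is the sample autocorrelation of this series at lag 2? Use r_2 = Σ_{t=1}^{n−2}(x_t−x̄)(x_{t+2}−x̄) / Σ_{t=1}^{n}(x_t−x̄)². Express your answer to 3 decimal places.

Mean x̄ = (64 + 61 + 56 + 63 + 63 + 63 + 65)/7 = 62.1429
Deviations from mean: 1.8571, -1.1429, -6.1429, 0.8571, 0.8571, 0.8571, 2.8571
Numerator Σ_{t=1}^{5}(x_t−x̄)(x_{t+2}−x̄) = -14.4694
Denominator Σ(x_t−x̄)² = 52.8571
r_2 = -14.4694 / 52.8571 = -0.274

-0.274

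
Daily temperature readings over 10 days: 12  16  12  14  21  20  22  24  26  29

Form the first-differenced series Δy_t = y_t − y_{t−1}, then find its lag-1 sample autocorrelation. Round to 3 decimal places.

-0.367

First differences Δy: 4, -4, 2, 7, -1, 2, 2, 2, 3
Mean of differences = 1.8889
Numerator Σ(Δy_t−Δȳ)(Δy_{t+1}−Δȳ) = -27.4568
Denominator Σ(Δy_t−Δȳ)² = 74.8889
r_1(Δy) = -27.4568 / 74.8889 = -0.367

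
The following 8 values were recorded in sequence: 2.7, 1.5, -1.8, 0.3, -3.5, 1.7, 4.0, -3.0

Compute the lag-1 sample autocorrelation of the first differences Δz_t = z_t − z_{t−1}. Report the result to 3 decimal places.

First differences Δz: -1.2, -3.3, 2.1, -3.8, 5.2, 2.3, -7.0
Mean of differences = -0.8143
Numerator Σ(Δz_t−Δz̄)(Δz_{t+1}−Δz̄) = -33.4773
Denominator Σ(Δz_t−Δz̄)² = 107.8686
r_1(Δz) = -33.4773 / 107.8686 = -0.310

-0.310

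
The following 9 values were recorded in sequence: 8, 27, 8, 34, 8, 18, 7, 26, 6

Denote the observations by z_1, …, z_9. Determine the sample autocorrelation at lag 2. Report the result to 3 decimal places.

0.589

Mean z̄ = (8 + 27 + 8 + 34 + 8 + 18 + 7 + 26 + 6)/9 = 15.7778
Numerator Σ_{t=1}^{7}(z_t−z̄)(z_{t+2}−z̄) = 542.7901
Denominator Σ(z_t−z̄)² = 921.5556
r_2 = 542.7901 / 921.5556 = 0.589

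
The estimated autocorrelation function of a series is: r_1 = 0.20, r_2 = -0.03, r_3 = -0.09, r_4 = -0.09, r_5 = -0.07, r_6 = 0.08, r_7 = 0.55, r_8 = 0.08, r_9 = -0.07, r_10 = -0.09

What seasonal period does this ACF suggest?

7

The largest autocorrelation is r_7 = 0.55; the remaining lags stay at or below 0.20.
The dominant spike at lag 7 indicates a seasonal period of 7.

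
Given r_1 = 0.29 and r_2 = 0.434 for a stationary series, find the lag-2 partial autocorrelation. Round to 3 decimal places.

φ_{22} = (r_2 − r_1²) / (1 − r_1²)
r_1² = (0.29)² = 0.0841
Numerator = 0.434 − 0.0841 = 0.3499; denominator = 1 − 0.0841 = 0.9159
φ_{22} = 0.3499 / 0.9159 = 0.382

0.382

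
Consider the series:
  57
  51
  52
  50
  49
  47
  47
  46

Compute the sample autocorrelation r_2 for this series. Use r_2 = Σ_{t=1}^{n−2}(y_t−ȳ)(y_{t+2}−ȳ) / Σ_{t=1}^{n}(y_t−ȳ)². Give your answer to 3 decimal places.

0.301

Mean ȳ = (57 + 51 + 52 + 50 + 49 + 47 + 47 + 46)/8 = 49.8750
Deviations from mean: 7.1250, 1.1250, 2.1250, 0.1250, -0.8750, -2.8750, -2.8750, -3.8750
Numerator Σ_{t=1}^{6}(y_t−ȳ)(y_{t+2}−ȳ) = 26.7188
Denominator Σ(y_t−ȳ)² = 88.8750
r_2 = 26.7188 / 88.8750 = 0.301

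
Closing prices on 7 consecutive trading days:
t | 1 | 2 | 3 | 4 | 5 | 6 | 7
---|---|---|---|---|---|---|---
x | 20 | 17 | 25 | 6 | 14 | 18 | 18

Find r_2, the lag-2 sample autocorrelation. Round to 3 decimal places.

Mean x̄ = (20 + 17 + 25 + 6 + 14 + 18 + 18)/7 = 16.8571
Deviations from mean: 3.1429, 0.1429, 8.1429, -10.8571, -2.8571, 1.1429, 1.1429
Σ(x_t−x̄)(x_{t+2}−x̄) = (25.5918) + (-1.5510) + (-23.2653) + (-12.4082) + (-3.2653) = -14.8980
Denominator Σ(x_t−x̄)² = 204.8571
r_2 = -14.8980 / 204.8571 = -0.073

-0.073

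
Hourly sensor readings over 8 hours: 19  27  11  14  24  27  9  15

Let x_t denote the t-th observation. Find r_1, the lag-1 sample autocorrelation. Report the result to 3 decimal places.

-0.144

Mean x̄ = (19 + 27 + 11 + 14 + 24 + 27 + 9 + 15)/8 = 18.2500
Deviations from mean: 0.7500, 8.7500, -7.2500, -4.2500, 5.7500, 8.7500, -9.2500, -3.2500
Σ(x_t−x̄)(x_{t+1}−x̄) = (6.5625) + (-63.4375) + (30.8125) + (-24.4375) + (50.3125) + (-80.9375) + (30.0625) = -51.0625
Denominator Σ(x_t−x̄)² = 353.5000
r_1 = -51.0625 / 353.5000 = -0.144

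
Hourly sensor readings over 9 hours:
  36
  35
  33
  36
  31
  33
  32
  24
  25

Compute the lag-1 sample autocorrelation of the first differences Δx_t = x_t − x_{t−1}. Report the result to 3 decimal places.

-0.511

First differences Δx: -1, -2, 3, -5, 2, -1, -8, 1
Mean of differences = -1.3750
Numerator Σ(Δx_t−Δx̄)(Δx_{t+1}−Δx̄) = -48.0156
Denominator Σ(Δx_t−Δx̄)² = 93.8750
r_1(Δx) = -48.0156 / 93.8750 = -0.511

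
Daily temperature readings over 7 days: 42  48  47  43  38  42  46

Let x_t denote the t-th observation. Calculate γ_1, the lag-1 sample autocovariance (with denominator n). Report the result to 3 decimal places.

Mean x̄ = (42 + 48 + 47 + 43 + 38 + 42 + 46)/7 = 43.7143
Σ_{t=1}^{6}(x_t−x̄)(x_{t+1}−x̄) = 14.3469
γ_1 = 14.3469 / 7 = 2.050

2.050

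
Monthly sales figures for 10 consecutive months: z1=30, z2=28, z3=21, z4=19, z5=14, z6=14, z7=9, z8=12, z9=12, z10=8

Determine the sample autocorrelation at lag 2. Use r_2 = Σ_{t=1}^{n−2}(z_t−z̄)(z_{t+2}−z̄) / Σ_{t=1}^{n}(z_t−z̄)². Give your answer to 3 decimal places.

Mean z̄ = (30 + 28 + 21 + 19 + 14 + 14 + 9 + 12 + 12 + 8)/10 = 16.7000
Numerator Σ_{t=1}^{8}(z_t−z̄)(z_{t+2}−z̄) = 175.9200
Denominator Σ(z_t−z̄)² = 522.1000
r_2 = 175.9200 / 522.1000 = 0.337

0.337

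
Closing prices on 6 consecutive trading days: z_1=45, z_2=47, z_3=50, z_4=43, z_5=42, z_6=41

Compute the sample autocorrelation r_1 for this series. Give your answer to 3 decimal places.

Mean z̄ = (45 + 47 + 50 + 43 + 42 + 41)/6 = 44.6667
Deviations from mean: 0.3333, 2.3333, 5.3333, -1.6667, -2.6667, -3.6667
Σ(z_t−z̄)(z_{t+1}−z̄) = (0.7778) + (12.4444) + (-8.8889) + (4.4444) + (9.7778) = 18.5556
Denominator Σ(z_t−z̄)² = 57.3333
r_1 = 18.5556 / 57.3333 = 0.324

0.324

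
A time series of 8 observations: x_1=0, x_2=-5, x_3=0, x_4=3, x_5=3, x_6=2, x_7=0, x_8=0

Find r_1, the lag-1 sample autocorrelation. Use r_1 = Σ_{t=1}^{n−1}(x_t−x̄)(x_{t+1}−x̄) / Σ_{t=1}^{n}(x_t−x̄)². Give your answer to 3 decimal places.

0.299

Mean x̄ = (0 − 5 + 0 + 3 + 3 + 2 + 0 + 0)/8 = 0.3750
Deviations from mean: -0.3750, -5.3750, -0.3750, 2.6250, 2.6250, 1.6250, -0.3750, -0.3750
Numerator Σ_{t=1}^{7}(x_t−x̄)(x_{t+1}−x̄) = 13.7344
Denominator Σ(x_t−x̄)² = 45.8750
r_1 = 13.7344 / 45.8750 = 0.299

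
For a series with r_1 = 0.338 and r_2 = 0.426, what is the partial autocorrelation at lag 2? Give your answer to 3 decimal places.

0.352

φ_{22} = (r_2 − r_1²) / (1 − r_1²)
r_1² = (0.338)² = 0.114244
Numerator = 0.426 − 0.1142 = 0.3118; denominator = 1 − 0.1142 = 0.8858
φ_{22} = 0.3118 / 0.8858 = 0.352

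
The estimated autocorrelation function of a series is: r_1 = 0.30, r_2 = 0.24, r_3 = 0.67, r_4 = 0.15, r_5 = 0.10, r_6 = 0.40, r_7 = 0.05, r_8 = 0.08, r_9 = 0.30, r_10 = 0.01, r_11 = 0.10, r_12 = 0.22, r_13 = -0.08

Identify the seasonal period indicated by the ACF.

3

The largest autocorrelation is r_3 = 0.67, with a weaker echo at lag 6 (0.40); the remaining lags stay at or below 0.30. The elevated value at lag 1 (0.30), dropping to 0.24 at lag 2, reflects decaying short-term dependence rather than seasonality.
The dominant spike at lag 3 indicates a seasonal period of 3.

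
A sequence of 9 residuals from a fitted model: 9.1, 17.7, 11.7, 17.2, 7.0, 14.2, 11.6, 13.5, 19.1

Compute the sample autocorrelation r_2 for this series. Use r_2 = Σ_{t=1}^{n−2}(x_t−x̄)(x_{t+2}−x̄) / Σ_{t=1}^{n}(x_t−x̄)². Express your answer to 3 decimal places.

Mean x̄ = (9.1 + 17.7 + 11.7 + 17.2 + 7.0 + 14.2 + 11.6 + 13.5 + 19.1)/9 = 13.4556
Σ(x_t−x̄)(x_{t+2}−x̄) = (7.6464) + (15.8931) + (11.3331) + (2.7875) + (11.9786) + (0.0331) + (-10.4736) = 39.1983
Denominator Σ(x_t−x̄)² = 131.6222
r_2 = 39.1983 / 131.6222 = 0.298

0.298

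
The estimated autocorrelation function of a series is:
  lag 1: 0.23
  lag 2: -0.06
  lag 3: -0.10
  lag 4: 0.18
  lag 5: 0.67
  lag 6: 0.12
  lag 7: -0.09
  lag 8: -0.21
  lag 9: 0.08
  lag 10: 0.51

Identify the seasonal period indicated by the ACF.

The largest autocorrelation is r_5 = 0.67, with a weaker echo at lag 10 (0.51); the remaining lags stay at or below 0.23.
The dominant spike at lag 5 indicates a seasonal period of 5.

5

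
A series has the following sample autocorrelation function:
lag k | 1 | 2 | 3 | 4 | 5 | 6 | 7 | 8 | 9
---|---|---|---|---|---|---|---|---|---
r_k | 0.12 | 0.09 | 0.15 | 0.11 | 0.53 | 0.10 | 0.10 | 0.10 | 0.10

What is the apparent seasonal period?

5

The largest autocorrelation is r_5 = 0.53; the remaining lags stay at or below 0.15.
The dominant spike at lag 5 indicates a seasonal period of 5.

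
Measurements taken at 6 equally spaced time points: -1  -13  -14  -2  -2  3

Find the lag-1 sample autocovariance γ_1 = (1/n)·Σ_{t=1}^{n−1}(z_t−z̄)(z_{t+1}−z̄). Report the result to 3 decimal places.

7.968

Mean z̄ = (-1 − 13 − 14 − 2 − 2 + 3)/6 = -4.8333
Deviations: 3.8333, -8.1667, -9.1667, 2.8333, 2.8333, 7.8333
Σ_{t=1}^{5}(z_t−z̄)(z_{t+1}−z̄) = 47.8056
γ_1 = 47.8056 / 6 = 7.968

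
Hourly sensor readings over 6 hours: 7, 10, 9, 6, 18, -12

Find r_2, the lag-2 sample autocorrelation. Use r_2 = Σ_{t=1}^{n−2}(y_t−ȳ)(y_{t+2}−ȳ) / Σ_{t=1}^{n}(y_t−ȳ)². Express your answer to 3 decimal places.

Mean ȳ = (7 + 10 + 9 + 6 + 18 − 12)/6 = 6.3333
Σ(y_t−ȳ)(y_{t+2}−ȳ) = (1.7778) + (-1.2222) + (31.1111) + (6.1111) = 37.7778
Denominator Σ(y_t−ȳ)² = 493.3333
r_2 = 37.7778 / 493.3333 = 0.077

0.077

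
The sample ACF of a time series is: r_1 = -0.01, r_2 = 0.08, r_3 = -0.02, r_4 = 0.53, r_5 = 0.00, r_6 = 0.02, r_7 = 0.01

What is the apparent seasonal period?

4

The largest autocorrelation is r_4 = 0.53; the remaining lags stay at or below 0.08.
The dominant spike at lag 4 indicates a seasonal period of 4.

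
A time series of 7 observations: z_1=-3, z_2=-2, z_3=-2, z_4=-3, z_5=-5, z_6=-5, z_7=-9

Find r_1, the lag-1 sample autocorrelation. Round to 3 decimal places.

0.364

Mean z̄ = (-3 − 2 − 2 − 3 − 5 − 5 − 9)/7 = -4.1429
Deviations from mean: 1.1429, 2.1429, 2.1429, 1.1429, -0.8571, -0.8571, -4.8571
Numerator Σ_{t=1}^{6}(z_t−z̄)(z_{t+1}−z̄) = 13.4082
Denominator Σ(z_t−z̄)² = 36.8571
r_1 = 13.4082 / 36.8571 = 0.364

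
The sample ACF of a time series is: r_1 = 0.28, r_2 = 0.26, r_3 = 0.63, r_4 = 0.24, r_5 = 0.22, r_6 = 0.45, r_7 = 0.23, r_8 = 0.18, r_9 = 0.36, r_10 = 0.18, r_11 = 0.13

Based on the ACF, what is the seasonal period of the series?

The largest autocorrelation is r_3 = 0.63, with weaker echoes at lags 6 (0.45) and 9 (0.36); the remaining lags stay at or below 0.28.
The dominant spike at lag 3 indicates a seasonal period of 3.

3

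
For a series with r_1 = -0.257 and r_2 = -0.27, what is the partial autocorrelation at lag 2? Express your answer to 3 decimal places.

φ_{22} = (r_2 − r_1²) / (1 − r_1²)
r_1² = (-0.257)² = 0.066049
Numerator = -0.27 − 0.0660 = -0.3360; denominator = 1 − 0.0660 = 0.9340
φ_{22} = -0.3360 / 0.9340 = -0.360

-0.360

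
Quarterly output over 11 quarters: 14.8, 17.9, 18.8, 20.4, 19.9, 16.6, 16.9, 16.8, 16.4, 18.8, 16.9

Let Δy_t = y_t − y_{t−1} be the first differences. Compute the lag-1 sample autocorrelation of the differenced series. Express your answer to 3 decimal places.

-0.050

First differences Δy: 3.1, 0.9, 1.6, -0.5, -3.3, 0.3, -0.1, -0.4, 2.4, -1.9
Mean of differences = 0.2100
Numerator Σ(Δy_t−Δȳ)(Δy_{t+1}−Δȳ) = -1.6531
Denominator Σ(Δy_t−Δȳ)² = 33.3090
r_1(Δy) = -1.6531 / 33.3090 = -0.050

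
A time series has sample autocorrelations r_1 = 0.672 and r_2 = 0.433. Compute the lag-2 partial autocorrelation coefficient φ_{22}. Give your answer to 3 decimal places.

-0.034

φ_{22} = (r_2 − r_1²) / (1 − r_1²)
r_1² = (0.672)² = 0.451584
Numerator = 0.433 − 0.4516 = -0.0186; denominator = 1 − 0.4516 = 0.5484
φ_{22} = -0.0186 / 0.5484 = -0.034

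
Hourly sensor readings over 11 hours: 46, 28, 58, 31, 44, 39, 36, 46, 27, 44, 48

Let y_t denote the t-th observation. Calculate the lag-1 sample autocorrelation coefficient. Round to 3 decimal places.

-0.672

Mean ȳ = (46 + 28 + 58 + 31 + 44 + 39 + 36 + 46 + 27 + 44 + 48)/11 = 40.6364
Numerator Σ_{t=1}^{10}(y_t−ȳ)(y_{t+1}−ȳ) = -603.9504
Denominator Σ(y_t−ȳ)² = 898.5455
r_1 = -603.9504 / 898.5455 = -0.672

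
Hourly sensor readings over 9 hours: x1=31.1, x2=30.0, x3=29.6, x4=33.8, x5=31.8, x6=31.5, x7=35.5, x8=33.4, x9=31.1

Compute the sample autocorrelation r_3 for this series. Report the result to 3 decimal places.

0.222

Mean x̄ = (31.1 + 30.0 + 29.6 + 33.8 + 31.8 + 31.5 + 35.5 + 33.4 + 31.1)/9 = 31.9778
Σ(x_t−x̄)(x_{t+3}−x̄) = (-1.5995) + (0.3516) + (1.1360) + (6.4183) + (-0.2528) + (0.4194) = 6.4730
Denominator Σ(x_t−x̄)² = 29.1156
r_3 = 6.4730 / 29.1156 = 0.222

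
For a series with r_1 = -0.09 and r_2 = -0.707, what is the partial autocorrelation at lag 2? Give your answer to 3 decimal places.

-0.721

φ_{22} = (r_2 − r_1²) / (1 − r_1²)
r_1² = (-0.09)² = 0.0081
Numerator = -0.707 − 0.0081 = -0.7151; denominator = 1 − 0.0081 = 0.9919
φ_{22} = -0.7151 / 0.9919 = -0.721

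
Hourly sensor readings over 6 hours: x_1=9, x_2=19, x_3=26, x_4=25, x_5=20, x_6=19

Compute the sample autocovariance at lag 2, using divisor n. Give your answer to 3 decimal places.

Mean x̄ = (9 + 19 + 26 + 25 + 20 + 19)/6 = 19.6667
Deviations: -10.6667, -0.6667, 6.3333, 5.3333, 0.3333, -0.6667
Σ_{t=1}^{4}(x_t−x̄)(x_{t+2}−x̄) = -72.5556
γ_2 = -72.5556 / 6 = -12.093

-12.093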